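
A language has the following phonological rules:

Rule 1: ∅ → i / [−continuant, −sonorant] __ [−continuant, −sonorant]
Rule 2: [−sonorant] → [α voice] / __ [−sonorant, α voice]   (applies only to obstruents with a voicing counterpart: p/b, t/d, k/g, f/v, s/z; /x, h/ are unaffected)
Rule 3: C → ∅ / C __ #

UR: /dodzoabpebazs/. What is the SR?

Rule 1 (stop-cluster i-epenthesis): /b/ and /p/ form a stop–stop cluster, so [i] is inserted between them. /dodzoabpebazs/ → dodzoabipebazs.
Rule 2 (regressive voicing assimilation): /z/ precedes the voiceless obstruent /s/, so it devoices to [s] by assimilation. /dodzoabipebazs/ → dodzoabipebass.
Rule 3 (final cluster simplification): /s/ is the second consonant of a word-final cluster /ss/, so it deletes. /dodzoabipebass/ → dodzoabipebas.

dodzoabipebas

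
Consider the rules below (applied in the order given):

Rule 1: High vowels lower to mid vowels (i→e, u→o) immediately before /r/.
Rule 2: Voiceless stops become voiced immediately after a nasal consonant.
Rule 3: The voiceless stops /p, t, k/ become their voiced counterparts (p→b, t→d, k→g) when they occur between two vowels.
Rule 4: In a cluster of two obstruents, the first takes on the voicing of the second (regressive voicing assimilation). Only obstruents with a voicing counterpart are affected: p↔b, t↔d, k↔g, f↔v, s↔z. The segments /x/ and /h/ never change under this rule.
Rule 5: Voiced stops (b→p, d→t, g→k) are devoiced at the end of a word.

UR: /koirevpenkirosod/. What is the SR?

koerefpengerosot

Rule 1 (pre-rhotic lowering): /i/ is a high vowel immediately before /r/, so it lowers to [e]. /i/ is a high vowel immediately before /r/, so it lowers to [e]. /koirevpenkirosod/ → koerevpenkerosod.
Rule 2 (post-nasal voicing): /k/ is a voiceless stop immediately after the nasal /n/, so it voices to [g]. /koerevpenkerosod/ → koerevpengerosod.
Rule 3 (intervocalic voicing): no segment meets the environment; /koerevpengerosod/ is unchanged.
Rule 4 (regressive voicing assimilation): /v/ precedes the voiceless obstruent /p/, so it devoices to [f] by assimilation. /koerevpengerosod/ → koerefpengerosod.
Rule 5 (final devoicing): /d/ is a voiced stop in word-final position, so it devoices to [t]. /koerefpengerosod/ → koerefpengerosot.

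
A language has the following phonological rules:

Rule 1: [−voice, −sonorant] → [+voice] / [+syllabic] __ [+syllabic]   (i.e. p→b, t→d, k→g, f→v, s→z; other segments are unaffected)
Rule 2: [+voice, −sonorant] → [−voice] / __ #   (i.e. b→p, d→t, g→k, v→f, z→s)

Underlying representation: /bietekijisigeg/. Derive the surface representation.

biedegijizigek

Rule 1 (intervocalic voicing): /t/ is a voiceless obstruent between vowels /e/ and /e/, so it voices to [d]. /k/ is a voiceless obstruent between vowels /e/ and /i/, so it voices to [g]. /s/ is a voiceless obstruent between vowels /i/ and /i/, so it voices to [z]. /bietekijisigeg/ → biedegijizigeg.
Rule 2 (final devoicing): /g/ is a voiced obstruent in word-final position, so it devoices to [k]. /biedegijizigeg/ → biedegijizigek.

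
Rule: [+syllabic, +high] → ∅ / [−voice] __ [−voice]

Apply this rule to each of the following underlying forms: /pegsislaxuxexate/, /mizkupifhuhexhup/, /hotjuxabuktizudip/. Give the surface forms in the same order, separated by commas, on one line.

/pegsislaxuxexate/: /i/ is a high vowel flanked by voiceless consonants /s/ and /s/, so it deletes. /u/ is a high vowel flanked by voiceless consonants /x/ and /x/, so it deletes. → [pegsslaxxexate].
/mizkupifhuhexhup/: /u/ is a high vowel flanked by voiceless consonants /k/ and /p/, so it deletes. /i/ is a high vowel flanked by voiceless consonants /p/ and /f/, so it deletes. /u/ is a high vowel flanked by voiceless consonants /h/ and /h/, so it deletes. /u/ is a high vowel flanked by voiceless consonants /h/ and /p/, so it deletes. → [mizkpfhhexhp].
/hotjuxabuktizudip/: the rule's environment is not met; surfaces unchanged as [hotjuxabuktizudip].

pegsslaxxexate, mizkpfhhexhp, hotjuxabuktizudip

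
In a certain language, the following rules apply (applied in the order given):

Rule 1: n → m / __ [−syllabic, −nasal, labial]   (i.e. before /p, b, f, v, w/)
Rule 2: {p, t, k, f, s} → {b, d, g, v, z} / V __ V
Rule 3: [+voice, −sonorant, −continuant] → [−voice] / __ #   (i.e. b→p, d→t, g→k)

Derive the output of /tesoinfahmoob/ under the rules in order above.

Rule 1 (nasal place assimilation): /n/ precedes the labial consonant /f/, so it assimilates in place to [m]. /tesoinfahmoob/ → tesoimfahmoob.
Rule 2 (intervocalic voicing): /s/ is a voiceless obstruent between vowels /e/ and /o/, so it voices to [z]. /tesoimfahmoob/ → tezoimfahmoob.
Rule 3 (final devoicing): /b/ is a voiced stop in word-final position, so it devoices to [p]. /tezoimfahmoob/ → tezoimfahmoop.

tezoimfahmoop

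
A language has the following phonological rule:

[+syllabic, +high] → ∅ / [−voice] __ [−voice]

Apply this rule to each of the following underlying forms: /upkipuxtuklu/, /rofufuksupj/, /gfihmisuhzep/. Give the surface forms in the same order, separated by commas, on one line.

upkpxtklu, roffkspj, gfhmishzep

/upkipuxtuklu/: /i/ is a high vowel flanked by voiceless consonants /k/ and /p/, so it deletes. /u/ is a high vowel flanked by voiceless consonants /p/ and /x/, so it deletes. /u/ is a high vowel flanked by voiceless consonants /t/ and /k/, so it deletes. → [upkpxtklu].
/rofufuksupj/: /u/ is a high vowel flanked by voiceless consonants /f/ and /f/, so it deletes. /u/ is a high vowel flanked by voiceless consonants /f/ and /k/, so it deletes. /u/ is a high vowel flanked by voiceless consonants /s/ and /p/, so it deletes. → [roffkspj].
/gfihmisuhzep/: /i/ is a high vowel flanked by voiceless consonants /f/ and /h/, so it deletes. /u/ is a high vowel flanked by voiceless consonants /s/ and /h/, so it deletes. → [gfhmishzep].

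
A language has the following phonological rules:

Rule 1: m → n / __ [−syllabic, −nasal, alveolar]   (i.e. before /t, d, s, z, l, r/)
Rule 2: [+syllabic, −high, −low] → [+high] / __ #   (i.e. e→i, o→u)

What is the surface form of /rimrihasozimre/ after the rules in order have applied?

rinrihasozinri

Rule 1 (nasal place assimilation): /m/ precedes the alveolar consonant /r/, so it assimilates in place to [n]. /m/ precedes the alveolar consonant /r/, so it assimilates in place to [n]. /rimrihasozimre/ → rinrihasozinre.
Rule 2 (final vowel raising): /e/ is a mid vowel in word-final position, so it raises to [i]. /rinrihasozinre/ → rinrihasozinri.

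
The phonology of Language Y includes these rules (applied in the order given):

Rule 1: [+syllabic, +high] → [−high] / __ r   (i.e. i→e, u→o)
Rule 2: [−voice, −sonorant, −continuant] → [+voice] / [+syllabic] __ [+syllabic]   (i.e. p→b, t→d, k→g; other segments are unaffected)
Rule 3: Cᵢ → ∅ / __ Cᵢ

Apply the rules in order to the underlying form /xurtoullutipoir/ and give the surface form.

xortouludiboer

Rule 1 (pre-rhotic lowering): /u/ is a high vowel immediately before /r/, so it lowers to [o]. /i/ is a high vowel immediately before /r/, so it lowers to [e]. /xurtoullutipoir/ → xortoullutipoer.
Rule 2 (intervocalic voicing): /t/ is a voiceless stop between vowels /u/ and /i/, so it voices to [d]. /p/ is a voiceless stop between vowels /i/ and /o/, so it voices to [b]. /xortoullutipoer/ → xortoulludiboer.
Rule 3 (degemination): /ll/ is a geminate; the first /l/ deletes. /xortoulludiboer/ → xortouludiboer.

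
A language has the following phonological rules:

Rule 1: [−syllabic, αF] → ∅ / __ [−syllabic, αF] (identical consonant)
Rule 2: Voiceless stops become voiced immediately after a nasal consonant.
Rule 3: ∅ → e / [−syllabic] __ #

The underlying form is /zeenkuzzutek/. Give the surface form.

zeenguzuteke

Rule 1 (degemination): /zz/ is a geminate; the first /z/ deletes. /zeenkuzzutek/ → zeenkuzutek.
Rule 2 (post-nasal voicing): /k/ is a voiceless stop immediately after the nasal /n/, so it voices to [g]. /zeenkuzutek/ → zeenguzutek.
Rule 3 (final e-epenthesis): the form ends in the consonant /k/, so [e] is inserted word-finally. /zeenguzutek/ → zeenguzuteke.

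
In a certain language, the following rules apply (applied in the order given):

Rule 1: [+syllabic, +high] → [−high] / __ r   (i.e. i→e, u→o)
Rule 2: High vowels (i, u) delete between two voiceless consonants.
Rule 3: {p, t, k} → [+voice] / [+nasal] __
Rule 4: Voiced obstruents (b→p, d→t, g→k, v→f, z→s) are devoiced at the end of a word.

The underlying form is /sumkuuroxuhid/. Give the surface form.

sumguoroxhit

Rule 1 (pre-rhotic lowering): /u/ is a high vowel immediately before /r/, so it lowers to [o]. /sumkuuroxuhid/ → sumkuoroxuhid.
Rule 2 (high vowel syncope): /u/ is a high vowel flanked by voiceless consonants /x/ and /h/, so it deletes. /sumkuoroxuhid/ → sumkuoroxhid.
Rule 3 (post-nasal voicing): /k/ is a voiceless stop immediately after the nasal /m/, so it voices to [g]. /sumkuoroxhid/ → sumguoroxhid.
Rule 4 (final devoicing): /d/ is a voiced obstruent in word-final position, so it devoices to [t]. /sumguoroxhid/ → sumguoroxhit.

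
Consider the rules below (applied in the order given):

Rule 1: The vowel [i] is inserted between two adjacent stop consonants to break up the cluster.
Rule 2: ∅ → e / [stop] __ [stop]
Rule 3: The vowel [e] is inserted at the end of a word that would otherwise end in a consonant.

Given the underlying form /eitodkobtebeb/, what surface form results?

eitodikobitebebe

Rule 1 (stop-cluster i-epenthesis): /d/ and /k/ form a stop–stop cluster, so [i] is inserted between them. /b/ and /t/ form a stop–stop cluster, so [i] is inserted between them. /eitodkobtebeb/ → eitodikobitebeb.
Rule 2 (stop-cluster e-epenthesis): no segment meets the environment; /eitodikobitebeb/ is unchanged.
Rule 3 (final e-epenthesis): the form ends in the consonant /b/, so [e] is inserted word-finally. /eitodikobitebeb/ → eitodikobitebebe.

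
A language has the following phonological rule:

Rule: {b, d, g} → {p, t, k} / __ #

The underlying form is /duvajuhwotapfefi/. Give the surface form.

No segment of /duvajuhwotapfefi/ meets the structural description of the rule, so the form surfaces unchanged.

duvajuhwotapfefi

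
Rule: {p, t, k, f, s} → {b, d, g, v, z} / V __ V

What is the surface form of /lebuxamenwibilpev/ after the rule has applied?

No segment of /lebuxamenwibilpev/ meets the structural description of the rule, so the form surfaces unchanged.

lebuxamenwibilpev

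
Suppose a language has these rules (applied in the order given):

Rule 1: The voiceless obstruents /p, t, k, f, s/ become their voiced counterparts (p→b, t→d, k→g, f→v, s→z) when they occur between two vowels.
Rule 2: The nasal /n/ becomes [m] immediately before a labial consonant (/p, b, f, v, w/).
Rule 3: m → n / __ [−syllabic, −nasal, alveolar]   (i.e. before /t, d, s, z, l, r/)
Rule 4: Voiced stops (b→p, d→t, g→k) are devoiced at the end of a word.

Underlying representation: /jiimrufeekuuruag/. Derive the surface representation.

Rule 1 (intervocalic voicing): /f/ is a voiceless obstruent between vowels /u/ and /e/, so it voices to [v]. /k/ is a voiceless obstruent between vowels /e/ and /u/, so it voices to [g]. /jiimrufeekuuruag/ → jiimruveeguuruag.
Rule 2 (nasal place assimilation): no segment meets the environment; /jiimruveeguuruag/ is unchanged.
Rule 3 (nasal place assimilation): /m/ precedes the alveolar consonant /r/, so it assimilates in place to [n]. /jiimruveeguuruag/ → jiinruveeguuruag.
Rule 4 (final devoicing): /g/ is a voiced stop in word-final position, so it devoices to [k]. /jiinruveeguuruag/ → jiinruveeguuruak.

jiinruveeguuruak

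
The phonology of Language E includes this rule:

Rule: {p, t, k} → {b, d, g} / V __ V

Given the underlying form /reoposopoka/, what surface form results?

reobosoboga

/p/ is a voiceless stop between vowels /o/ and /o/, so it voices to [b].
/p/ is a voiceless stop between vowels /o/ and /o/, so it voices to [b].
/k/ is a voiceless stop between vowels /o/ and /a/, so it voices to [g].
Surface form: [reobosoboga].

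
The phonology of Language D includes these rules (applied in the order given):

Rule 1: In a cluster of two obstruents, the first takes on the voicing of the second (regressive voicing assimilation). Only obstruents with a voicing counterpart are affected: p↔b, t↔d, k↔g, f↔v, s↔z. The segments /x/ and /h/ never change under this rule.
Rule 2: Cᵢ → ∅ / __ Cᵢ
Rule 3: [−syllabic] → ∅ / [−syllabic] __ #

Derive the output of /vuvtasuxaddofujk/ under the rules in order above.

vuftasuxadofuj

Rule 1 (regressive voicing assimilation): /v/ precedes the voiceless obstruent /t/, so it devoices to [f] by assimilation. /vuvtasuxaddofujk/ → vuftasuxaddofujk.
Rule 2 (degemination): /dd/ is a geminate; the first /d/ deletes. /vuftasuxaddofujk/ → vuftasuxadofujk.
Rule 3 (final cluster simplification): /k/ is the second consonant of a word-final cluster /jk/, so it deletes. /vuftasuxadofujk/ → vuftasuxadofuj.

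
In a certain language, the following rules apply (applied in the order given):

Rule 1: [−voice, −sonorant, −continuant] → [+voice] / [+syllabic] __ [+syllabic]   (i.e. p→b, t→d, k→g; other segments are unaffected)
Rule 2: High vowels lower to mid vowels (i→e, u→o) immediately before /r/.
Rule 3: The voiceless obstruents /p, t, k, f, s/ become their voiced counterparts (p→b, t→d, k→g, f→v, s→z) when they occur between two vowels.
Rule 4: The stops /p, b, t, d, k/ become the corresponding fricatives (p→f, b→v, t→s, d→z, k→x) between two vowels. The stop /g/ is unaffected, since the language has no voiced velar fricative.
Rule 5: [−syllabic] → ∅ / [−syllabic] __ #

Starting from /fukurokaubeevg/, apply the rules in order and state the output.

fugorogauveev

Rule 1 (intervocalic voicing): /k/ is a voiceless stop between vowels /u/ and /u/, so it voices to [g]. /k/ is a voiceless stop between vowels /o/ and /a/, so it voices to [g]. /fukurokaubeevg/ → fugurogaubeevg.
Rule 2 (pre-rhotic lowering): /u/ is a high vowel immediately before /r/, so it lowers to [o]. /fugurogaubeevg/ → fugorogaubeevg.
Rule 3 (intervocalic voicing): no segment meets the environment; /fugorogaubeevg/ is unchanged.
Rule 4 (intervocalic spirantization): /b/ is a stop between vowels /u/ and /e/, so it spirantizes to the fricative [v]. /fugorogaubeevg/ → fugorogauveevg.
Rule 5 (final cluster simplification): /g/ is the second consonant of a word-final cluster /vg/, so it deletes. /fugorogauveevg/ → fugorogauveev.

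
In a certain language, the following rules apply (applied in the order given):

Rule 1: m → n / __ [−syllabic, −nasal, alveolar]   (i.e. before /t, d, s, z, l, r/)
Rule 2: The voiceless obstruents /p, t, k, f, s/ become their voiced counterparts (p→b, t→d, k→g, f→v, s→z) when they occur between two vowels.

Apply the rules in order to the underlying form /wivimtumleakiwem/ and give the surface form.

wivintunleagiwem

Rule 1 (nasal place assimilation): /m/ precedes the alveolar consonant /t/, so it assimilates in place to [n]. /m/ precedes the alveolar consonant /l/, so it assimilates in place to [n]. /wivimtumleakiwem/ → wivintunleakiwem.
Rule 2 (intervocalic voicing): /k/ is a voiceless obstruent between vowels /a/ and /i/, so it voices to [g]. /wivintunleakiwem/ → wivintunleagiwem.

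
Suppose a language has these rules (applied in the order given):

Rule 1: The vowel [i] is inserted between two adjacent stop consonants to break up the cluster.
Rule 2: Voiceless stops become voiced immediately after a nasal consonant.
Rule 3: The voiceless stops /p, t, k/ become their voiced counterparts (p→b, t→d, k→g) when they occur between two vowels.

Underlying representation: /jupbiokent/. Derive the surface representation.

Rule 1 (stop-cluster i-epenthesis): /p/ and /b/ form a stop–stop cluster, so [i] is inserted between them. /jupbiokent/ → jupibiokent.
Rule 2 (post-nasal voicing): /t/ is a voiceless stop immediately after the nasal /n/, so it voices to [d]. /jupibiokent/ → jupibiokend.
Rule 3 (intervocalic voicing): /p/ is a voiceless stop between vowels /u/ and /i/, so it voices to [b]. /k/ is a voiceless stop between vowels /o/ and /e/, so it voices to [g]. /jupibiokend/ → jubibiogend.

jubibiogend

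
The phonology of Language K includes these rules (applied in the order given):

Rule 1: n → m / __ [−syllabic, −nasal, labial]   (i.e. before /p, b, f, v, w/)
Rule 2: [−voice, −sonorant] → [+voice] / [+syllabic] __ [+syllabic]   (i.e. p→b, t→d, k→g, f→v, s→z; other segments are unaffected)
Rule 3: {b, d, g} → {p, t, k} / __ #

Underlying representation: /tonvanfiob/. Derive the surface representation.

Rule 1 (nasal place assimilation): /n/ precedes the labial consonant /v/, so it assimilates in place to [m]. /n/ precedes the labial consonant /f/, so it assimilates in place to [m]. /tonvanfiob/ → tomvamfiob.
Rule 2 (intervocalic voicing): no segment meets the environment; /tomvamfiob/ is unchanged.
Rule 3 (final devoicing): /b/ is a voiced stop in word-final position, so it devoices to [p]. /tomvamfiob/ → tomvamfiop.

tomvamfiop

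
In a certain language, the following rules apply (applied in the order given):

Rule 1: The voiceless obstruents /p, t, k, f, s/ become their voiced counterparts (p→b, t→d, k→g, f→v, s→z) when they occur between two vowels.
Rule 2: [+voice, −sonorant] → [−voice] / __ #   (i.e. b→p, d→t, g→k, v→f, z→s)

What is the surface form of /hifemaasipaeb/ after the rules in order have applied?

hivemaazibaep

Rule 1 (intervocalic voicing): /f/ is a voiceless obstruent between vowels /i/ and /e/, so it voices to [v]. /s/ is a voiceless obstruent between vowels /a/ and /i/, so it voices to [z]. /p/ is a voiceless obstruent between vowels /i/ and /a/, so it voices to [b]. /hifemaasipaeb/ → hivemaazibaeb.
Rule 2 (final devoicing): /b/ is a voiced obstruent in word-final position, so it devoices to [p]. /hivemaazibaeb/ → hivemaazibaep.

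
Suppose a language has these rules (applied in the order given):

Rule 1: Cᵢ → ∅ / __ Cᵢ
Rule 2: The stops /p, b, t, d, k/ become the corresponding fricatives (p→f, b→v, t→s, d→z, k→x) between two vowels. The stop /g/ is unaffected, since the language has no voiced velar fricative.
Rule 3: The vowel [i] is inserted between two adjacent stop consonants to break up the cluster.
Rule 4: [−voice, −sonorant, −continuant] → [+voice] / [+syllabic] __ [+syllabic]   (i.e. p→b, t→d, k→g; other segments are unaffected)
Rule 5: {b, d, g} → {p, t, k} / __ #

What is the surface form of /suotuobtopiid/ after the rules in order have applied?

suosuobidofiit

Rule 1 (degemination): no segment meets the environment; /suotuobtopiid/ is unchanged.
Rule 2 (intervocalic spirantization): /t/ is a stop between vowels /o/ and /u/, so it spirantizes to the fricative [s]. /p/ is a stop between vowels /o/ and /i/, so it spirantizes to the fricative [f]. /suotuobtopiid/ → suosuobtofiid.
Rule 3 (stop-cluster i-epenthesis): /b/ and /t/ form a stop–stop cluster, so [i] is inserted between them. /suosuobtofiid/ → suosuobitofiid.
Rule 4 (intervocalic voicing): /t/ is a voiceless stop between vowels /i/ and /o/, so it voices to [d]. /suosuobitofiid/ → suosuobidofiid.
Rule 5 (final devoicing): /d/ is a voiced stop in word-final position, so it devoices to [t]. /suosuobidofiid/ → suosuobidofiit.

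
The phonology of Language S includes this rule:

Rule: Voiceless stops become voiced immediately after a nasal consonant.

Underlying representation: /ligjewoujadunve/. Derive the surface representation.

ligjewoujadunve

No segment of /ligjewoujadunve/ meets the structural description of the rule, so the form surfaces unchanged.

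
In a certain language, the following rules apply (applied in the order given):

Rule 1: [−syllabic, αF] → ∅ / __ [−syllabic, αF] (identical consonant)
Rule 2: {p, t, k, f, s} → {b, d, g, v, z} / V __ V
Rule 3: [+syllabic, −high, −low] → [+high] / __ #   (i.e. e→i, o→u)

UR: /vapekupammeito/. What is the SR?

vabegubameidu

Rule 1 (degemination): /mm/ is a geminate; the first /m/ deletes. /vapekupammeito/ → vapekupameito.
Rule 2 (intervocalic voicing): /p/ is a voiceless obstruent between vowels /a/ and /e/, so it voices to [b]. /k/ is a voiceless obstruent between vowels /e/ and /u/, so it voices to [g]. /p/ is a voiceless obstruent between vowels /u/ and /a/, so it voices to [b]. /t/ is a voiceless obstruent between vowels /i/ and /o/, so it voices to [d]. /vapekupameito/ → vabegubameido.
Rule 3 (final vowel raising): /o/ is a mid vowel in word-final position, so it raises to [u]. /vabegubameido/ → vabegubameidu.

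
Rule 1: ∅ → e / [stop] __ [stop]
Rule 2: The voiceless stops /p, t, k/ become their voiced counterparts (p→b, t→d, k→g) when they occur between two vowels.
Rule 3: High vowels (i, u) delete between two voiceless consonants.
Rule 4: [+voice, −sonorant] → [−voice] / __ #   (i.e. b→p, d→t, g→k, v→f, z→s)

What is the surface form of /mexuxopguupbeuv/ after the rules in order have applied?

mexxobeguubebeuf

Rule 1 (stop-cluster e-epenthesis): /p/ and /g/ form a stop–stop cluster, so [e] is inserted between them. /p/ and /b/ form a stop–stop cluster, so [e] is inserted between them. /mexuxopguupbeuv/ → mexuxopeguupebeuv.
Rule 2 (intervocalic voicing): /p/ is a voiceless stop between vowels /o/ and /e/, so it voices to [b]. /p/ is a voiceless stop between vowels /u/ and /e/, so it voices to [b]. /mexuxopeguupebeuv/ → mexuxobeguubebeuv.
Rule 3 (high vowel syncope): /u/ is a high vowel flanked by voiceless consonants /x/ and /x/, so it deletes. /mexuxobeguubebeuv/ → mexxobeguubebeuv.
Rule 4 (final devoicing): /v/ is a voiced obstruent in word-final position, so it devoices to [f]. /mexxobeguubebeuv/ → mexxobeguubebeuf.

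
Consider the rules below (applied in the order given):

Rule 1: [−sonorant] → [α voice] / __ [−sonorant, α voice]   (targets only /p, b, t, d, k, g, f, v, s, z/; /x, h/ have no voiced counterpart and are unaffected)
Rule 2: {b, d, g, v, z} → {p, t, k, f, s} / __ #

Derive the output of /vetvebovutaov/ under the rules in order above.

vedvebovutaof

Rule 1 (regressive voicing assimilation): /t/ precedes the voiced obstruent /v/, so it voices to [d] by assimilation. /vetvebovutaov/ → vedvebovutaov.
Rule 2 (final devoicing): /v/ is a voiced obstruent in word-final position, so it devoices to [f]. /vedvebovutaov/ → vedvebovutaof.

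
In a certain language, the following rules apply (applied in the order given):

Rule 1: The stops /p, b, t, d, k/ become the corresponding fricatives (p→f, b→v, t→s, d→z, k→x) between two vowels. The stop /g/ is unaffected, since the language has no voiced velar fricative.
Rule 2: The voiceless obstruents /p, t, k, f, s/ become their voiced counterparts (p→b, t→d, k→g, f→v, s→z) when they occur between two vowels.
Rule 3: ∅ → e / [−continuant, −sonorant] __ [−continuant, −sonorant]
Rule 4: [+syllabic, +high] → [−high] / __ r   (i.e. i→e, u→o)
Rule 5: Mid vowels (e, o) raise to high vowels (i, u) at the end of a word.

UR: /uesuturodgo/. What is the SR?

uezuzorodegu

Rule 1 (intervocalic spirantization): /t/ is a stop between vowels /u/ and /u/, so it spirantizes to the fricative [s]. /uesuturodgo/ → uesusurodgo.
Rule 2 (intervocalic voicing): /s/ is a voiceless obstruent between vowels /e/ and /u/, so it voices to [z]. /s/ is a voiceless obstruent between vowels /u/ and /u/, so it voices to [z]. /uesusurodgo/ → uezuzurodgo.
Rule 3 (stop-cluster e-epenthesis): /d/ and /g/ form a stop–stop cluster, so [e] is inserted between them. /uezuzurodgo/ → uezuzurodego.
Rule 4 (pre-rhotic lowering): /u/ is a high vowel immediately before /r/, so it lowers to [o]. /uezuzurodego/ → uezuzorodego.
Rule 5 (final vowel raising): /o/ is a mid vowel in word-final position, so it raises to [u]. /uezuzorodego/ → uezuzorodegu.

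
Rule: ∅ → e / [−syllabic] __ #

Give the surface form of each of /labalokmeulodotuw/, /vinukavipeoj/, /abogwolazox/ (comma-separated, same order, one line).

/labalokmeulodotuw/: the form ends in the consonant /w/, so [e] is inserted word-finally. → [labalokmeulodotuwe].
/vinukavipeoj/: the form ends in the consonant /j/, so [e] is inserted word-finally. → [vinukavipeoje].
/abogwolazox/: the form ends in the consonant /x/, so [e] is inserted word-finally. → [abogwolazoxe].

labalokmeulodotuwe, vinukavipeoje, abogwolazoxe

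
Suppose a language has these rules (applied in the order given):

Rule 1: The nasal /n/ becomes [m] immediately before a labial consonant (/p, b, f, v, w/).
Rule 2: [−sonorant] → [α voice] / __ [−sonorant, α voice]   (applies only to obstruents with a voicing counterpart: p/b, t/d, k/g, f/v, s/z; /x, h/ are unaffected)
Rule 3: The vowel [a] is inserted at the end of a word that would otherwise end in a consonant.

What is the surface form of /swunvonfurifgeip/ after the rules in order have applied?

swumvomfurivgeipa

Rule 1 (nasal place assimilation): /n/ precedes the labial consonant /v/, so it assimilates in place to [m]. /n/ precedes the labial consonant /f/, so it assimilates in place to [m]. /swunvonfurifgeip/ → swumvomfurifgeip.
Rule 2 (regressive voicing assimilation): /f/ precedes the voiced obstruent /g/, so it voices to [v] by assimilation. /swumvomfurifgeip/ → swumvomfurivgeip.
Rule 3 (final a-epenthesis): the form ends in the consonant /p/, so [a] is inserted word-finally. /swumvomfurivgeip/ → swumvomfurivgeipa.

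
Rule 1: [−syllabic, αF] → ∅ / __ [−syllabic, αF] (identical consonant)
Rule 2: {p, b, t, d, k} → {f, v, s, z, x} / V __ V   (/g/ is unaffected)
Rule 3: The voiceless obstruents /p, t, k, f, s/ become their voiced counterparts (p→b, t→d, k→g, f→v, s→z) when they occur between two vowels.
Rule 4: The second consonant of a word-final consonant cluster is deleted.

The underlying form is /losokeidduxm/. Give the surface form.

Rule 1 (degemination): /dd/ is a geminate; the first /d/ deletes. /losokeidduxm/ → losokeiduxm.
Rule 2 (intervocalic spirantization): /k/ is a stop between vowels /o/ and /e/, so it spirantizes to the fricative [x]. /d/ is a stop between vowels /i/ and /u/, so it spirantizes to the fricative [z]. /losokeiduxm/ → losoxeizuxm.
Rule 3 (intervocalic voicing): /s/ is a voiceless obstruent between vowels /o/ and /o/, so it voices to [z]. /losoxeizuxm/ → lozoxeizuxm.
Rule 4 (final cluster simplification): /m/ is the second consonant of a word-final cluster /xm/, so it deletes. /lozoxeizuxm/ → lozoxeizux.

lozoxeizux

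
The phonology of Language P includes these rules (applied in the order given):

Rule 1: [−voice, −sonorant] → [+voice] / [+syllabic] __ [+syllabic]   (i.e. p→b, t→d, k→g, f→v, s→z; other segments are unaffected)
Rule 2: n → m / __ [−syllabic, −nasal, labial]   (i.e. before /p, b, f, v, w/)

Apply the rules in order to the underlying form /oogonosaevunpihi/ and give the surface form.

Rule 1 (intervocalic voicing): /s/ is a voiceless obstruent between vowels /o/ and /a/, so it voices to [z]. /oogonosaevunpihi/ → oogonozaevunpihi.
Rule 2 (nasal place assimilation): /n/ precedes the labial consonant /p/, so it assimilates in place to [m]. /oogonozaevunpihi/ → oogonozaevumpihi.

oogonozaevumpihi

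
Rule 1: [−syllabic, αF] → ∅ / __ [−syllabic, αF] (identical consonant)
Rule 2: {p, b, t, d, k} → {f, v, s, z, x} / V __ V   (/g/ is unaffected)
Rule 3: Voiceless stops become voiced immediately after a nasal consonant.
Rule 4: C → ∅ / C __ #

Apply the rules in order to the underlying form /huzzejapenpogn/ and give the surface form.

huzejafenbog

Rule 1 (degemination): /zz/ is a geminate; the first /z/ deletes. /huzzejapenpogn/ → huzejapenpogn.
Rule 2 (intervocalic spirantization): /p/ is a stop between vowels /a/ and /e/, so it spirantizes to the fricative [f]. /huzejapenpogn/ → huzejafenpogn.
Rule 3 (post-nasal voicing): /p/ is a voiceless stop immediately after the nasal /n/, so it voices to [b]. /huzejafenpogn/ → huzejafenbogn.
Rule 4 (final cluster simplification): /n/ is the second consonant of a word-final cluster /gn/, so it deletes. /huzejafenbogn/ → huzejafenbog.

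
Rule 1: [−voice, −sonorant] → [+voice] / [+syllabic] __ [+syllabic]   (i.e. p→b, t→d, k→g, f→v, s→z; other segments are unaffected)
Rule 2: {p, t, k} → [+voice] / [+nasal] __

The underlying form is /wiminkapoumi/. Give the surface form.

Rule 1 (intervocalic voicing): /p/ is a voiceless obstruent between vowels /a/ and /o/, so it voices to [b]. /wiminkapoumi/ → wiminkaboumi.
Rule 2 (post-nasal voicing): /k/ is a voiceless stop immediately after the nasal /n/, so it voices to [g]. /wiminkaboumi/ → wimingaboumi.

wimingaboumi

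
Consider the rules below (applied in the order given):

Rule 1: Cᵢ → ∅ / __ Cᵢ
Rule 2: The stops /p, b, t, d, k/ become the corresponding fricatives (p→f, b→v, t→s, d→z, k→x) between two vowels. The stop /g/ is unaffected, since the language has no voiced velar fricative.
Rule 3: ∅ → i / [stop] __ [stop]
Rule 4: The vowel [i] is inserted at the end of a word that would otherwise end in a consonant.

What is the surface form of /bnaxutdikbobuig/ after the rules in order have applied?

Rule 1 (degemination): no segment meets the environment; /bnaxutdikbobuig/ is unchanged.
Rule 2 (intervocalic spirantization): /b/ is a stop between vowels /o/ and /u/, so it spirantizes to the fricative [v]. /bnaxutdikbobuig/ → bnaxutdikbovuig.
Rule 3 (stop-cluster i-epenthesis): /t/ and /d/ form a stop–stop cluster, so [i] is inserted between them. /k/ and /b/ form a stop–stop cluster, so [i] is inserted between them. /bnaxutdikbovuig/ → bnaxutidikibovuig.
Rule 4 (final i-epenthesis): the form ends in the consonant /g/, so [i] is inserted word-finally. /bnaxutidikibovuig/ → bnaxutidikibovuigi.

bnaxutidikibovuigi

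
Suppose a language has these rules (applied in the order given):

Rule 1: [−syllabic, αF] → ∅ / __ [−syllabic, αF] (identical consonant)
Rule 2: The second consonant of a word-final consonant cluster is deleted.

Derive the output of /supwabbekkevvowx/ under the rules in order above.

Rule 1 (degemination): /bb/ is a geminate; the first /b/ deletes. /kk/ is a geminate; the first /k/ deletes. /vv/ is a geminate; the first /v/ deletes. /supwabbekkevvowx/ → supwabekevowx.
Rule 2 (final cluster simplification): /x/ is the second consonant of a word-final cluster /wx/, so it deletes. /supwabekevowx/ → supwabekevow.

supwabekevow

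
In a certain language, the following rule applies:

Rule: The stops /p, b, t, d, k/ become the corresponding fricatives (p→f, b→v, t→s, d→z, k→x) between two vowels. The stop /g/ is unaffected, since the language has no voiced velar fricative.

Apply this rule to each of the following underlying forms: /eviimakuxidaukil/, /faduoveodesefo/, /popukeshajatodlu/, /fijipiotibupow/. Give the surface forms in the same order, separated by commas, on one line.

eviimaxuxizauxil, fazuoveozesefo, pofuxeshajasodlu, fijifiosivufow

/eviimakuxidaukil/: /k/ is a stop between vowels /a/ and /u/, so it spirantizes to the fricative [x]. /d/ is a stop between vowels /i/ and /a/, so it spirantizes to the fricative [z]. /k/ is a stop between vowels /u/ and /i/, so it spirantizes to the fricative [x]. → [eviimaxuxizauxil].
/faduoveodesefo/: /d/ is a stop between vowels /a/ and /u/, so it spirantizes to the fricative [z]. /d/ is a stop between vowels /o/ and /e/, so it spirantizes to the fricative [z]. → [fazuoveozesefo].
/popukeshajatodlu/: /p/ is a stop between vowels /o/ and /u/, so it spirantizes to the fricative [f]. /k/ is a stop between vowels /u/ and /e/, so it spirantizes to the fricative [x]. /t/ is a stop between vowels /a/ and /o/, so it spirantizes to the fricative [s]. → [pofuxeshajasodlu].
/fijipiotibupow/: /p/ is a stop between vowels /i/ and /i/, so it spirantizes to the fricative [f]. /t/ is a stop between vowels /o/ and /i/, so it spirantizes to the fricative [s]. /b/ is a stop between vowels /i/ and /u/, so it spirantizes to the fricative [v]. /p/ is a stop between vowels /u/ and /o/, so it spirantizes to the fricative [f]. → [fijifiosivufow].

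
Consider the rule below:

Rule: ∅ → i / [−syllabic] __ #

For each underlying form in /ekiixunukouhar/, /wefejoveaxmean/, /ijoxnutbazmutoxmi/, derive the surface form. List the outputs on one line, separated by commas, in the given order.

ekiixunukouhari, wefejoveaxmeani, ijoxnutbazmutoxmi

/ekiixunukouhar/: the form ends in the consonant /r/, so [i] is inserted word-finally. → [ekiixunukouhari].
/wefejoveaxmean/: the form ends in the consonant /n/, so [i] is inserted word-finally. → [wefejoveaxmeani].
/ijoxnutbazmutoxmi/: the rule's environment is not met; surfaces unchanged as [ijoxnutbazmutoxmi].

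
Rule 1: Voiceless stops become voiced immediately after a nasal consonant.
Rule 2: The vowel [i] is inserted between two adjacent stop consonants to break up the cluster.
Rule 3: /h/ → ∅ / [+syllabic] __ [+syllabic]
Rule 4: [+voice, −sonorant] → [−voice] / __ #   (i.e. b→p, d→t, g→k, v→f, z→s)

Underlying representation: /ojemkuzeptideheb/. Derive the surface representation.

Rule 1 (post-nasal voicing): /k/ is a voiceless stop immediately after the nasal /m/, so it voices to [g]. /ojemkuzeptideheb/ → ojemguzeptideheb.
Rule 2 (stop-cluster i-epenthesis): /p/ and /t/ form a stop–stop cluster, so [i] is inserted between them. /ojemguzeptideheb/ → ojemguzepitideheb.
Rule 3 (intervocalic h-deletion): /h/ occurs between vowels /e/ and /e/, so it deletes. /ojemguzepitideheb/ → ojemguzepitideeb.
Rule 4 (final devoicing): /b/ is a voiced obstruent in word-final position, so it devoices to [p]. /ojemguzepitideeb/ → ojemguzepitideep.

ojemguzepitideep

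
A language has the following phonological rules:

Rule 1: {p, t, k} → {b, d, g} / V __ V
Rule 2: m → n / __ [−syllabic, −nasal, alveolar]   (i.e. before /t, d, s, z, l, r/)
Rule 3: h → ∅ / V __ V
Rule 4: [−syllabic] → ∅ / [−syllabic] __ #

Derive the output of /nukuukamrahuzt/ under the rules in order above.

nuguuganrauz

Rule 1 (intervocalic voicing): /k/ is a voiceless stop between vowels /u/ and /u/, so it voices to [g]. /k/ is a voiceless stop between vowels /u/ and /a/, so it voices to [g]. /nukuukamrahuzt/ → nuguugamrahuzt.
Rule 2 (nasal place assimilation): /m/ precedes the alveolar consonant /r/, so it assimilates in place to [n]. /nuguugamrahuzt/ → nuguuganrahuzt.
Rule 3 (intervocalic h-deletion): /h/ occurs between vowels /a/ and /u/, so it deletes. /nuguuganrahuzt/ → nuguuganrauzt.
Rule 4 (final cluster simplification): /t/ is the second consonant of a word-final cluster /zt/, so it deletes. /nuguuganrauzt/ → nuguuganrauz.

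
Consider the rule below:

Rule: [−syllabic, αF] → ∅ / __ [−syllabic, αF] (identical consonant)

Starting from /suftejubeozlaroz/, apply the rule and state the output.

suftejubeozlaroz

No segment of /suftejubeozlaroz/ meets the structural description of the rule, so the form surfaces unchanged.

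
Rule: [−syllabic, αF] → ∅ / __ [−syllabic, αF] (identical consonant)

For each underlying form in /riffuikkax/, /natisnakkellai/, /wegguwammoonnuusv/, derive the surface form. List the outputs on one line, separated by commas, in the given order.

/riffuikkax/: /ff/ is a geminate; the first /f/ deletes. /kk/ is a geminate; the first /k/ deletes. → [rifuikax].
/natisnakkellai/: /kk/ is a geminate; the first /k/ deletes. /ll/ is a geminate; the first /l/ deletes. → [natisnakelai].
/wegguwammoonnuusv/: /gg/ is a geminate; the first /g/ deletes. /mm/ is a geminate; the first /m/ deletes. /nn/ is a geminate; the first /n/ deletes. → [weguwamoonuusv].

rifuikax, natisnakelai, weguwamoonuusv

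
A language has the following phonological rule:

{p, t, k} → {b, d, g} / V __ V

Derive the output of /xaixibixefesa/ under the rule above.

xaixibixefesa

No segment of /xaixibixefesa/ meets the structural description of the rule, so the form surfaces unchanged.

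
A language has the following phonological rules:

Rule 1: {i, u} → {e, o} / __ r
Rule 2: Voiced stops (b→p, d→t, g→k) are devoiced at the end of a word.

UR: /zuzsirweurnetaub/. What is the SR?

Rule 1 (pre-rhotic lowering): /i/ is a high vowel immediately before /r/, so it lowers to [e]. /u/ is a high vowel immediately before /r/, so it lowers to [o]. /zuzsirweurnetaub/ → zuzserweornetaub.
Rule 2 (final devoicing): /b/ is a voiced stop in word-final position, so it devoices to [p]. /zuzserweornetaub/ → zuzserweornetaup.

zuzserweornetaup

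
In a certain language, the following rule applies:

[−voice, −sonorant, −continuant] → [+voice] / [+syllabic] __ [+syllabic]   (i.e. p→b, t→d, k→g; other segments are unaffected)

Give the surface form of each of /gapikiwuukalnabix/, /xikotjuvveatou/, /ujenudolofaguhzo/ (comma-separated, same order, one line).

/gapikiwuukalnabix/: /p/ is a voiceless stop between vowels /a/ and /i/, so it voices to [b]. /k/ is a voiceless stop between vowels /i/ and /i/, so it voices to [g]. /k/ is a voiceless stop between vowels /u/ and /a/, so it voices to [g]. → [gabigiwuugalnabix].
/xikotjuvveatou/: /k/ is a voiceless stop between vowels /i/ and /o/, so it voices to [g]. /t/ is a voiceless stop between vowels /a/ and /o/, so it voices to [d]. → [xigotjuvveadou].
/ujenudolofaguhzo/: the rule's environment is not met; surfaces unchanged as [ujenudolofaguhzo].

gabigiwuugalnabix, xigotjuvveadou, ujenudolofaguhzo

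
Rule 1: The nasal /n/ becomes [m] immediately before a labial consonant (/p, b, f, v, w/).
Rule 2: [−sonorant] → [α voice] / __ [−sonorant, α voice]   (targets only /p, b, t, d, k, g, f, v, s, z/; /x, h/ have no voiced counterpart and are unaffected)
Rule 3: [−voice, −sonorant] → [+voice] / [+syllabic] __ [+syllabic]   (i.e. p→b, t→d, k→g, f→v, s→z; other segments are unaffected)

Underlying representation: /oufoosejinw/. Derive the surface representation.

ouvoozejimw

Rule 1 (nasal place assimilation): /n/ precedes the labial consonant /w/, so it assimilates in place to [m]. /oufoosejinw/ → oufoosejimw.
Rule 2 (regressive voicing assimilation): no segment meets the environment; /oufoosejimw/ is unchanged.
Rule 3 (intervocalic voicing): /f/ is a voiceless obstruent between vowels /u/ and /o/, so it voices to [v]. /s/ is a voiceless obstruent between vowels /o/ and /e/, so it voices to [z]. /oufoosejimw/ → ouvoozejimw.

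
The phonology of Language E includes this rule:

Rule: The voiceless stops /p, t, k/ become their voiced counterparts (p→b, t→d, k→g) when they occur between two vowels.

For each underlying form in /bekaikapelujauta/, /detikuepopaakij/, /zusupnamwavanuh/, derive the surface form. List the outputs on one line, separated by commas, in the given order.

begaigabelujauda, dediguebobaagij, zusupnamwavanuh

/bekaikapelujauta/: /k/ is a voiceless stop between vowels /e/ and /a/, so it voices to [g]. /k/ is a voiceless stop between vowels /i/ and /a/, so it voices to [g]. /p/ is a voiceless stop between vowels /a/ and /e/, so it voices to [b]. /t/ is a voiceless stop between vowels /u/ and /a/, so it voices to [d]. → [begaigabelujauda].
/detikuepopaakij/: /t/ is a voiceless stop between vowels /e/ and /i/, so it voices to [d]. /k/ is a voiceless stop between vowels /i/ and /u/, so it voices to [g]. /p/ is a voiceless stop between vowels /e/ and /o/, so it voices to [b]. /p/ is a voiceless stop between vowels /o/ and /a/, so it voices to [b]. /k/ is a voiceless stop between vowels /a/ and /i/, so it voices to [g]. → [dediguebobaagij].
/zusupnamwavanuh/: the rule's environment is not met; surfaces unchanged as [zusupnamwavanuh].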